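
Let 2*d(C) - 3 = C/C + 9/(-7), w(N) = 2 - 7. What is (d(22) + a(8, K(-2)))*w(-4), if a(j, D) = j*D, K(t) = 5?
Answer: -2895/14 ≈ -206.79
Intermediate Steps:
w(N) = -5
a(j, D) = D*j
d(C) = 19/14 (d(C) = 3/2 + (C/C + 9/(-7))/2 = 3/2 + (1 + 9*(-⅐))/2 = 3/2 + (1 - 9/7)/2 = 3/2 + (½)*(-2/7) = 3/2 - ⅐ = 19/14)
(d(22) + a(8, K(-2)))*w(-4) = (19/14 + 5*8)*(-5) = (19/14 + 40)*(-5) = (579/14)*(-5) = -2895/14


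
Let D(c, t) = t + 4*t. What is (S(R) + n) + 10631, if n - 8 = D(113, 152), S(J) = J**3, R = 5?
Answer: 11524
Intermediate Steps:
D(c, t) = 5*t
n = 768 (n = 8 + 5*152 = 8 + 760 = 768)
(S(R) + n) + 10631 = (5**3 + 768) + 10631 = (125 + 768) + 10631 = 893 + 10631 = 11524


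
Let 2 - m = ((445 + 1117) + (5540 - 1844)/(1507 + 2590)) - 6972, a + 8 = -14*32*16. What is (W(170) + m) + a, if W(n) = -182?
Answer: -7976458/4097 ≈ -1946.9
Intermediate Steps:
a = -7176 (a = -8 - 14*32*16 = -8 - 448*16 = -8 - 7168 = -7176)
m = 22169268/4097 (m = 2 - (((445 + 1117) + (5540 - 1844)/(1507 + 2590)) - 6972) = 2 - ((1562 + 3696/4097) - 6972) = 2 - (6403210/4097 - 6972) = 2 - 1*(-22161074/4097) = 2 + 22161074/4097 = 22169268/4097 ≈ 5411.1)
(W(170) + m) + a = (-182 + 22169268/4097) - 7176 = 21423614/4097 - 7176 = -7976458/4097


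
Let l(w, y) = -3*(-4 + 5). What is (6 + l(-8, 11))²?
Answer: 9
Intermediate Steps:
l(w, y) = -3 (l(w, y) = -3*1 = -3)
(6 + l(-8, 11))² = (6 - 3)² = 3² = 9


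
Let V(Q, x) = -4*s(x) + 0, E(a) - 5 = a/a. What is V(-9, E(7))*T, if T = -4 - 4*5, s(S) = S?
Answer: 576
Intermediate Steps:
E(a) = 6 (E(a) = 5 + a/a = 5 + 1 = 6)
V(Q, x) = -4*x (V(Q, x) = -4*x + 0 = -4*x)
T = -24 (T = -4 - 20 = -24)
V(-9, E(7))*T = -4*6*(-24) = -24*(-24) = 576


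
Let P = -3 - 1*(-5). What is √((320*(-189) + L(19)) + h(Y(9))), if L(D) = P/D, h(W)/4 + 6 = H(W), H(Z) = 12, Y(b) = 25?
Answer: I*√21824578/19 ≈ 245.88*I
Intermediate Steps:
P = 2 (P = -3 + 5 = 2)
h(W) = 24 (h(W) = -24 + 4*12 = -24 + 48 = 24)
L(D) = 2/D
√((320*(-189) + L(19)) + h(Y(9))) = √((320*(-189) + 2/19) + 24) = √((-60480 + 2*(1/19)) + 24) = √((-60480 + 2/19) + 24) = √(-1149118/19 + 24) = √(-1148662/19) = I*√21824578/19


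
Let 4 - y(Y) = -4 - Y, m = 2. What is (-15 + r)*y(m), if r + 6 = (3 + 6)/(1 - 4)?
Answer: -240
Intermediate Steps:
y(Y) = 8 + Y (y(Y) = 4 - (-4 - Y) = 4 + (4 + Y) = 8 + Y)
r = -9 (r = -6 + (3 + 6)/(1 - 4) = -6 + 9/(-3) = -6 + 9*(-⅓) = -6 - 3 = -9)
(-15 + r)*y(m) = (-15 - 9)*(8 + 2) = -24*10 = -240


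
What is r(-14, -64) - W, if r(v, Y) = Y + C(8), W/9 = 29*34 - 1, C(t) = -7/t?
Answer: -71439/8 ≈ -8929.9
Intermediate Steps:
W = 8865 (W = 9*(29*34 - 1) = 9*(986 - 1) = 9*985 = 8865)
r(v, Y) = -7/8 + Y (r(v, Y) = Y - 7/8 = -7/8 + Y)
r(-14, -64) - W = (-7/8 - 64) - 1*8865 = -519/8 - 8865 = -71439/8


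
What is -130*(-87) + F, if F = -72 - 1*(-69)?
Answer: 11307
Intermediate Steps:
F = -3 (F = -72 + 69 = -3)
-130*(-87) + F = -130*(-87) - 3 = 11310 - 3 = 11307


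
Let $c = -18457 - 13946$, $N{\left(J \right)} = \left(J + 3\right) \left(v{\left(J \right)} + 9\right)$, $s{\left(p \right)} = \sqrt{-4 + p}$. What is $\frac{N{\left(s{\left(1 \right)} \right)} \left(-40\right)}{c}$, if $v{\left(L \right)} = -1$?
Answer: $\frac{320}{10801} + \frac{320 i \sqrt{3}}{32403} \approx 0.029627 + 0.017105 i$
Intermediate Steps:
$N{\left(J \right)} = 24 + 8 J$ ($N{\left(J \right)} = \left(J + 3\right) \left(-1 + 9\right) = \left(3 + J\right) 8 = 24 + 8 J$)
$c = -32403$ ($c = -18457 - 13946 = -32403$)
$\frac{N{\left(s{\left(1 \right)} \right)} \left(-40\right)}{c} = \frac{\left(24 + 8 \sqrt{-4 + 1}\right) \left(-40\right)}{-32403} = \left(24 + 8 \sqrt{-3}\right) \left(-40\right) \left(- \frac{1}{32403}\right) = \left(24 + 8 i \sqrt{3}\right) \left(-40\right) \left(- \frac{1}{32403}\right) = \left(-960 - 320 i \sqrt{3}\right) \left(- \frac{1}{32403}\right) = \frac{320}{10801} + \frac{320 i \sqrt{3}}{32403}$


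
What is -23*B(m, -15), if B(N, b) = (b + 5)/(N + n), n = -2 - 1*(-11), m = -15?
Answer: -115/3 ≈ -38.333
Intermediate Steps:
n = 9 (n = -2 + 11 = 9)
B(N, b) = (5 + b)/(9 + N) (B(N, b) = (b + 5)/(N + 9) = (5 + b)/(9 + N))
-23*B(m, -15) = -23*(5 - 15)/(9 - 15) = -23*(-10)/(-6) = -(-23)*(-10)/6 = -23*5/3 = -115/3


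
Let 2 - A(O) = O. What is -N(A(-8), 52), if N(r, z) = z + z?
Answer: -104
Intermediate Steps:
A(O) = 2 - O
N(r, z) = 2*z
-N(A(-8), 52) = -2*52 = -1*104 = -104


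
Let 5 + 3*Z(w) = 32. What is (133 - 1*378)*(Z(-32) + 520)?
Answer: -129605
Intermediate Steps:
Z(w) = 9 (Z(w) = -5/3 + (1/3)*32 = -5/3 + 32/3 = 9)
(133 - 1*378)*(Z(-32) + 520) = (133 - 1*378)*(9 + 520) = (133 - 378)*529 = -245*529 = -129605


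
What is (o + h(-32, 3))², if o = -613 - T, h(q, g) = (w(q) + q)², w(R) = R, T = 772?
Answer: 7349521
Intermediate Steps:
h(q, g) = 4*q² (h(q, g) = (q + q)² = (2*q)² = 4*q²)
o = -1385 (o = -613 - 1*772 = -613 - 772 = -1385)
(o + h(-32, 3))² = (-1385 + 4*(-32)²)² = (-1385 + 4*1024)² = (-1385 + 4096)² = 2711² = 7349521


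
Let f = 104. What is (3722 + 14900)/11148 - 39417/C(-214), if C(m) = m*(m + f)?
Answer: -264709/65605980 ≈ -0.0040348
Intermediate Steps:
C(m) = m*(104 + m) (C(m) = m*(m + 104) = m*(104 + m))
(3722 + 14900)/11148 - 39417/C(-214) = (3722 + 14900)/11148 - 39417*(-1/(214*(104 - 214))) = 18622*(1/11148) - 39417/((-214*(-110))) = 9311/5574 - 39417/23540 = -264709/65605980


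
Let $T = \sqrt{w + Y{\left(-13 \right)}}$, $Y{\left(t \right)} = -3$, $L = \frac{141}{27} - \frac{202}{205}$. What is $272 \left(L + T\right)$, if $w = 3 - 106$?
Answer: $\frac{2126224}{1845} + 272 i \sqrt{106} \approx 1152.4 + 2800.4 i$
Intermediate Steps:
$L = \frac{7817}{1845}$ ($L = 141 \cdot \frac{1}{27} - \frac{202}{205} = \frac{47}{9} - \frac{202}{205} = \frac{7817}{1845} \approx 4.2369$)
$w = -103$
$T = i \sqrt{106}$ ($T = \sqrt{-103 - 3} = \sqrt{-106} = i \sqrt{106} \approx 10.296 i$)
$272 \left(L + T\right) = 272 \left(\frac{7817}{1845} + i \sqrt{106}\right) = \frac{2126224}{1845} + 272 i \sqrt{106}$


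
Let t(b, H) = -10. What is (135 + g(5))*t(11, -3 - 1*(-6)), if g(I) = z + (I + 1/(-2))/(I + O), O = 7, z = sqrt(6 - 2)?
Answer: -5495/4 ≈ -1373.8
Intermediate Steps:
z = 2 (z = sqrt(4) = 2)
g(I) = 2 + (-1/2 + I)/(7 + I) (g(I) = 2 + (I + 1/(-2))/(I + 7) = 2 + (I - 1/2)/(7 + I) = 2 + (-1/2 + I)/(7 + I))
(135 + g(5))*t(11, -3 - 1*(-6)) = (135 + 3*(9 + 2*5)/(2*(7 + 5)))*(-10) = (135 + (3/2)*(9 + 10)/12)*(-10) = (135 + (3/2)*(1/12)*19)*(-10) = (135 + 19/8)*(-10) = (1099/8)*(-10) = -5495/4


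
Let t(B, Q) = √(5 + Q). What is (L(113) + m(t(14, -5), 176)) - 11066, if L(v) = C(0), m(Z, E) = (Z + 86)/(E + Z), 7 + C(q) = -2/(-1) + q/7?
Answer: -974205/88 ≈ -11071.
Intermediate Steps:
C(q) = -5 + q/7 (C(q) = -7 + (-2/(-1) + q/7) = -7 + (-2*(-1) + q*(⅐)) = -7 + (2 + q/7) = -5 + q/7)
m(Z, E) = (86 + Z)/(E + Z)
L(v) = -5 (L(v) = -5 + (⅐)*0 = -5 + 0 = -5)
(L(113) + m(t(14, -5), 176)) - 11066 = (-5 + (86 + √(5 - 5))/(176 + √(5 - 5))) - 11066 = (-5 + (86 + √0)/(176 + √0)) - 11066 = (-5 + (86 + 0)/(176 + 0)) - 11066 = (-5 + 86/176) - 11066 = (-5 + (1/176)*86) - 11066 = (-5 + 43/88) - 11066 = -397/88 - 11066 = -974205/88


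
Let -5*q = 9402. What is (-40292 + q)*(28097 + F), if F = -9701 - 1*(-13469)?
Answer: -1343823526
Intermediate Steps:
q = -9402/5 (q = -⅕*9402 = -9402/5 ≈ -1880.4)
F = 3768 (F = -9701 + 13469 = 3768)
(-40292 + q)*(28097 + F) = (-40292 - 9402/5)*(28097 + 3768) = -210862/5*31865 = -1343823526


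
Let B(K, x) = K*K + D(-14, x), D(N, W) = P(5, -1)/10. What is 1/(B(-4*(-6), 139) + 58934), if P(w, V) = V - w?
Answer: 5/297547 ≈ 1.6804e-5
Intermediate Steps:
D(N, W) = -3/5 (D(N, W) = (-1 - 1*5)/10 = (-1 - 5)*(1/10) = -6*1/10 = -3/5)
B(K, x) = -3/5 + K**2 (B(K, x) = K*K - 3/5 = K**2 - 3/5 = -3/5 + K**2)
1/(B(-4*(-6), 139) + 58934) = 1/((-3/5 + (-4*(-6))**2) + 58934) = 1/((-3/5 + 24**2) + 58934) = 1/((-3/5 + 576) + 58934) = 1/(2877/5 + 58934) = 1/(297547/5) = 5/297547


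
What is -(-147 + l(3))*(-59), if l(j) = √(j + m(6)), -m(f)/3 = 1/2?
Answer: -8673 + 59*√6/2 ≈ -8600.7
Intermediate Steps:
m(f) = -3/2
l(j) = √(-3/2 + j) (l(j) = √(j - 3/2) = √(-3/2 + j))
-(-147 + l(3))*(-59) = -(-147 + √(-6 + 4*3)/2)*(-59) = -(-147 + √(-6 + 12)/2)*(-59) = -(-147 + √6/2)*(-59) = -(8673 - 59*√6/2) = -8673 + 59*√6/2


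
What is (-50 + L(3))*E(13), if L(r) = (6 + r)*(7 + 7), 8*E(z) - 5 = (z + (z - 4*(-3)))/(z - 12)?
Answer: 817/2 ≈ 408.50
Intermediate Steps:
E(z) = 5/8 + (12 + 2*z)/(8*(-12 + z)) (E(z) = 5/8 + ((z + (z - 4*(-3)))/(z - 12))/8 = 5/8 + ((z + (z + 12))/(-12 + z))/8 = 5/8 + ((z + (12 + z))/(-12 + z))/8 = 5/8 + ((12 + 2*z)/(-12 + z))/8 = 5/8 + (12 + 2*z)/(8*(-12 + z)))
L(r) = 84 + 14*r (L(r) = (6 + r)*14 = 84 + 14*r)
(-50 + L(3))*E(13) = (-50 + (84 + 14*3))*((-48 + 7*13)/(8*(-12 + 13))) = (-50 + (84 + 42))*((1/8)*(-48 + 91)/1) = (-50 + 126)*((1/8)*1*43) = 76*(43/8) = 817/2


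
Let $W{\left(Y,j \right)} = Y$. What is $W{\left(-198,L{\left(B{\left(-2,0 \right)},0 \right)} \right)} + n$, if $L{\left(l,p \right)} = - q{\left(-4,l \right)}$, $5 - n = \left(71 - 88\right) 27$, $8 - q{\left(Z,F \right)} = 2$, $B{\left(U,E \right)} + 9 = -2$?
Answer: $266$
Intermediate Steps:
$B{\left(U,E \right)} = -11$ ($B{\left(U,E \right)} = -9 - 2 = -11$)
$q{\left(Z,F \right)} = 6$ ($q{\left(Z,F \right)} = 8 - 2 = 6$)
$n = 464$ ($n = 5 - \left(71 - 88\right) 27 = 5 - \left(-17\right) 27 = 5 - -459 = 5 + 459 = 464$)
$L{\left(l,p \right)} = -6$ ($L{\left(l,p \right)} = \left(-1\right) 6 = -6$)
$W{\left(-198,L{\left(B{\left(-2,0 \right)},0 \right)} \right)} + n = -198 + 464 = 266$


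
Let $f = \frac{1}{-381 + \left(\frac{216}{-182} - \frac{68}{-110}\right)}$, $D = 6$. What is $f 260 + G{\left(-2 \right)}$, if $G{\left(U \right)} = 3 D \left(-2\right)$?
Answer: $- \frac{70052336}{1909751} \approx -36.681$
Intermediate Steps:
$G{\left(U \right)} = -36$ ($G{\left(U \right)} = 3 \cdot 6 \left(-2\right) = 18 \left(-2\right) = -36$)
$f = - \frac{5005}{1909751}$ ($f = \frac{1}{-381 + \left(216 \left(- \frac{1}{182}\right) - - \frac{34}{55}\right)} = \frac{1}{-381 + \left(- \frac{108}{91} + \frac{34}{55}\right)} = \frac{1}{-381 - \frac{2846}{5005}} = \frac{1}{- \frac{1909751}{5005}} = - \frac{5005}{1909751} \approx -0.0026208$)
$f 260 + G{\left(-2 \right)} = \left(- \frac{5005}{1909751}\right) 260 - 36 = - \frac{1301300}{1909751} - 36 = - \frac{70052336}{1909751}$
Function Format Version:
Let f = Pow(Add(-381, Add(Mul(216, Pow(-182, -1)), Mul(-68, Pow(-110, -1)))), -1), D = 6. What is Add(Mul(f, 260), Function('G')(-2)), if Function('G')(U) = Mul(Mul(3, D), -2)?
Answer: Rational(-70052336, 1909751) ≈ -36.681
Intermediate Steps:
Function('G')(U) = -36 (Function('G')(U) = Mul(Mul(3, 6), -2) = Mul(18, -2) = -36)
f = Rational(-5005, 1909751) (f = Pow(Add(-381, Add(Mul(216, Rational(-1, 182)), Mul(-68, Rational(-1, 110)))), -1) = Pow(Add(-381, Add(Rational(-108, 91), Rational(34, 55))), -1) = Pow(Add(-381, Rational(-2846, 5005)), -1) = Pow(Rational(-1909751, 5005), -1) = Rational(-5005, 1909751) ≈ -0.0026208)
Add(Mul(f, 260), Function('G')(-2)) = Add(Mul(Rational(-5005, 1909751), 260), -36) = Add(Rational(-1301300, 1909751), -36) = Rational(-70052336, 1909751)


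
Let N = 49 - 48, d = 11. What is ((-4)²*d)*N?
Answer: 176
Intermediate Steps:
N = 1
((-4)²*d)*N = ((-4)²*11)*1 = (16*11)*1 = 176*1 = 176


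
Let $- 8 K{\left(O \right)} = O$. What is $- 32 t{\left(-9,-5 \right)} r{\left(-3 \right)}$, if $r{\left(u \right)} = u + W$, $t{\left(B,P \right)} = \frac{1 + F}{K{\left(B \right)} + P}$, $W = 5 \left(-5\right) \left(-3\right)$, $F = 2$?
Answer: $\frac{55296}{31} \approx 1783.7$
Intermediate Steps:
$K{\left(O \right)} = - \frac{O}{8}$
$W = 75$ ($W = \left(-25\right) \left(-3\right) = 75$)
$t{\left(B,P \right)} = \frac{3}{P - \frac{B}{8}}$ ($t{\left(B,P \right)} = \frac{1 + 2}{- \frac{B}{8} + P} = \frac{3}{P - \frac{B}{8}}$)
$r{\left(u \right)} = 75 + u$ ($r{\left(u \right)} = u + 75 = 75 + u$)
$- 32 t{\left(-9,-5 \right)} r{\left(-3 \right)} = - 32 \left(- \frac{24}{-9 - -40}\right) \left(75 - 3\right) = - 32 \left(- \frac{24}{-9 + 40}\right) 72 = - 32 \left(- \frac{24}{31}\right) 72 = - 32 \left(\left(-24\right) \frac{1}{31}\right) 72 = \left(-32\right) \left(- \frac{24}{31}\right) 72 = \frac{768}{31} \cdot 72 = \frac{55296}{31}$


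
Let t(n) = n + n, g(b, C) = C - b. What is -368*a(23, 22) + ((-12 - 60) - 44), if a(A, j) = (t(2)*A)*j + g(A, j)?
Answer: -744580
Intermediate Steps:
t(n) = 2*n
a(A, j) = j - A + 4*A*j (a(A, j) = ((2*2)*A)*j + (j - A) = (4*A)*j + (j - A) = 4*A*j + (j - A) = j - A + 4*A*j)
-368*a(23, 22) + ((-12 - 60) - 44) = -368*(22 - 1*23 + 4*23*22) + ((-12 - 60) - 44) = -368*(22 - 23 + 2024) + (-72 - 44) = -368*2023 - 116 = -744464 - 116 = -744580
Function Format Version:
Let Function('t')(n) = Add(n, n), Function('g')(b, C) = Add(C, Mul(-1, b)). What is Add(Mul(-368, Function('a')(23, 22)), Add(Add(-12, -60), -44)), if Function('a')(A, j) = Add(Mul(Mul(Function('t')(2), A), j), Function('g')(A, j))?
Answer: -744580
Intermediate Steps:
Function('t')(n) = Mul(2, n)
Function('a')(A, j) = Add(j, Mul(-1, A), Mul(4, A, j)) (Function('a')(A, j) = Add(Mul(Mul(Mul(2, 2), A), j), Add(j, Mul(-1, A))) = Add(Mul(Mul(4, A), j), Add(j, Mul(-1, A))) = Add(Mul(4, A, j), Add(j, Mul(-1, A))) = Add(j, Mul(-1, A), Mul(4, A, j)))
Add(Mul(-368, Function('a')(23, 22)), Add(Add(-12, -60), -44)) = Add(Mul(-368, Add(22, Mul(-1, 23), Mul(4, 23, 22))), Add(Add(-12, -60), -44)) = Add(Mul(-368, Add(22, -23, 2024)), Add(-72, -44)) = Add(Mul(-368, 2023), -116) = Add(-744464, -116) = -744580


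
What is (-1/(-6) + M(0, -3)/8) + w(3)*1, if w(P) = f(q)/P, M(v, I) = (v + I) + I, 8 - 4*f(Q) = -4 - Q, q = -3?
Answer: 1/6 ≈ 0.16667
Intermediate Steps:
f(Q) = 3 + Q/4 (f(Q) = 2 - (-4 - Q)/4 = 2 + (1 + Q/4) = 3 + Q/4)
M(v, I) = v + 2*I (M(v, I) = (I + v) + I = v + 2*I)
w(P) = 9/(4*P) (w(P) = (3 + (1/4)*(-3))/P = (3 - 3/4)/P = 9/(4*P))
(-1/(-6) + M(0, -3)/8) + w(3)*1 = (-1/(-6) + (0 + 2*(-3))/8) + ((9/4)/3)*1 = (-1*(-1/6) + (0 - 6)*(1/8)) + ((9/4)*(1/3))*1 = (1/6 - 6*1/8) + (3/4)*1 = (1/6 - 3/4) + 3/4 = -7/12 + 3/4 = 1/6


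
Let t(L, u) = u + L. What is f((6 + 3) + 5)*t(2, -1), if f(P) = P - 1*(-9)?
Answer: 23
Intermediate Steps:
t(L, u) = L + u
f(P) = 9 + P (f(P) = P + 9 = 9 + P)
f((6 + 3) + 5)*t(2, -1) = (9 + ((6 + 3) + 5))*(2 - 1) = (9 + (9 + 5))*1 = (9 + 14)*1 = 23*1 = 23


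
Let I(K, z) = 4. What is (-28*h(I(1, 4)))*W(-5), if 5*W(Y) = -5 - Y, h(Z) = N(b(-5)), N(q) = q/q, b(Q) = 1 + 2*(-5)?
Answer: 0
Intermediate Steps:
b(Q) = -9 (b(Q) = 1 - 10 = -9)
N(q) = 1
h(Z) = 1
W(Y) = -1 - Y/5 (W(Y) = (-5 - Y)/5 = -1 - Y/5)
(-28*h(I(1, 4)))*W(-5) = (-28*1)*(-1 - ⅕*(-5)) = -28*(-1 + 1) = -28*0 = 0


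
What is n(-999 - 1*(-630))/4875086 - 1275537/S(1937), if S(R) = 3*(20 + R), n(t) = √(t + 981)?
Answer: -425179/1957 + 3*√17/2437543 ≈ -217.26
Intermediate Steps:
n(t) = √(981 + t)
S(R) = 60 + 3*R
n(-999 - 1*(-630))/4875086 - 1275537/S(1937) = √(981 + (-999 - 1*(-630)))/4875086 - 1275537/(60 + 3*1937) = √(981 + (-999 + 630))*(1/4875086) - 1275537/(60 + 5811) = √(981 - 369)*(1/4875086) - 1275537/5871 = √612*(1/4875086) - 1275537*1/5871 = (6*√17)*(1/4875086) - 425179/1957 = 3*√17/2437543 - 425179/1957 = -425179/1957 + 3*√17/2437543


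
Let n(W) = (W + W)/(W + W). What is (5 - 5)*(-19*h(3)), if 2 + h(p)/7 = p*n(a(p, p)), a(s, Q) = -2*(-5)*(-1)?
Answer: 0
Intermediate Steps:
a(s, Q) = -10 (a(s, Q) = 10*(-1) = -10)
n(W) = 1 (n(W) = (2*W)/((2*W)) = (2*W)*(1/(2*W)) = 1)
h(p) = -14 + 7*p (h(p) = -14 + 7*(p*1) = -14 + 7*p)
(5 - 5)*(-19*h(3)) = (5 - 5)*(-19*(-14 + 7*3)) = 0*(-19*(-14 + 21)) = 0*(-19*7) = 0*(-133) = 0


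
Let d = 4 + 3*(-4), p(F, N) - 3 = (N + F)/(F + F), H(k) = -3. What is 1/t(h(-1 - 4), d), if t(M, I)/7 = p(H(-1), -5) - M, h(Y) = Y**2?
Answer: -3/434 ≈ -0.0069124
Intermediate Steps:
p(F, N) = 3 + (F + N)/(2*F) (p(F, N) = 3 + (N + F)/(F + F) = 3 + (F + N)/((2*F)) = 3 + (F + N)*(1/(2*F)) = 3 + (F + N)/(2*F))
d = -8 (d = 4 - 12 = -8)
t(M, I) = 91/3 - 7*M (t(M, I) = 7*((1/2)*(-5 + 7*(-3))/(-3) - M) = 7*((1/2)*(-1/3)*(-5 - 21) - M) = 7*((1/2)*(-1/3)*(-26) - M) = 7*(13/3 - M) = 91/3 - 7*M)
1/t(h(-1 - 4), d) = 1/(91/3 - 7*(-1 - 4)**2) = 1/(91/3 - 7*(-5)**2) = 1/(91/3 - 7*25) = 1/(91/3 - 175) = 1/(-434/3) = -3/434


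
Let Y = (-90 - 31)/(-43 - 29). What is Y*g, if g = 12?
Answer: 121/6 ≈ 20.167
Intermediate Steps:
Y = 121/72 (Y = -121/(-72) = -121*(-1/72) = 121/72 ≈ 1.6806)
Y*g = (121/72)*12 = 121/6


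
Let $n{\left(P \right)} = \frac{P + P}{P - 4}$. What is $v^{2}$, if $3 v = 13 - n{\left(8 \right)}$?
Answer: $9$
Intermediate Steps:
$n{\left(P \right)} = \frac{2 P}{-4 + P}$
$v = 3$ ($v = \frac{13 - 2 \cdot 8 \frac{1}{-4 + 8}}{3} = \frac{13 - 2 \cdot 8 \cdot \frac{1}{4}}{3} = \frac{13 - 4}{3} = \frac{1}{3} \cdot 9 = 3$)
$v^{2} = 3^{2} = 9$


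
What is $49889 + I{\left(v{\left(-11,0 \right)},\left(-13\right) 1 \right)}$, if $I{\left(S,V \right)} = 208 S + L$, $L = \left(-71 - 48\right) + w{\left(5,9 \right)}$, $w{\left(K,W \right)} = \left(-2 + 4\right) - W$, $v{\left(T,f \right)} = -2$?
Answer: $49347$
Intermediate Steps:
$w{\left(K,W \right)} = 2 - W$
$L = -126$ ($L = \left(-71 - 48\right) + \left(2 - 9\right) = -119 + \left(2 - 9\right) = -119 - 7 = -126$)
$I{\left(S,V \right)} = -126 + 208 S$ ($I{\left(S,V \right)} = 208 S - 126 = -126 + 208 S$)
$49889 + I{\left(v{\left(-11,0 \right)},\left(-13\right) 1 \right)} = 49889 + \left(-126 + 208 \left(-2\right)\right) = 49889 - 542 = 49347$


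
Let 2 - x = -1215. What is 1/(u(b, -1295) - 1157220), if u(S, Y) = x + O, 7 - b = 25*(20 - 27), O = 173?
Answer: -1/1155830 ≈ -8.6518e-7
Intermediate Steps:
x = 1217 (x = 2 - 1*(-1215) = 2 + 1215 = 1217)
b = 182 (b = 7 - 25*(20 - 27) = 7 - 25*(-7) = 7 - 1*(-175) = 7 + 175 = 182)
u(S, Y) = 1390 (u(S, Y) = 1217 + 173 = 1390)
1/(u(b, -1295) - 1157220) = 1/(1390 - 1157220) = 1/(-1155830) = -1/1155830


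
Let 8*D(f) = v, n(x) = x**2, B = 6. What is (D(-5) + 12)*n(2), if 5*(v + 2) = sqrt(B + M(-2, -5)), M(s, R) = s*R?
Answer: 237/5 ≈ 47.400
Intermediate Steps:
M(s, R) = R*s
v = -6/5 (v = -2 + sqrt(6 - 5*(-2))/5 = -2 + sqrt(6 + 10)/5 = -2 + sqrt(16)/5 = -2 + (1/5)*4 = -2 + 4/5 = -6/5 ≈ -1.2000)
D(f) = -3/20 (D(f) = (1/8)*(-6/5) = -3/20)
(D(-5) + 12)*n(2) = (-3/20 + 12)*2**2 = (237/20)*4 = 237/5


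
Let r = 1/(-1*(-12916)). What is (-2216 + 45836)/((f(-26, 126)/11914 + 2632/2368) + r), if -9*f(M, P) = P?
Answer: 319633285280/8136571 ≈ 39284.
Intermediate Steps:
f(M, P) = -P/9
r = 1/12916 ≈ 7.7423e-5
(-2216 + 45836)/((f(-26, 126)/11914 + 2632/2368) + r) = (-2216 + 45836)/((-1/9*126/11914 + 2632/2368) + 1/12916) = 43620/((-14*1/11914 + 2632*(1/2368)) + 1/12916) = 43620/((-1/851 + 329/296) + 1/12916) = 43620/(7559/6808 + 1/12916) = 43620/(24409713/21983032) = 43620*(21983032/24409713) = 319633285280/8136571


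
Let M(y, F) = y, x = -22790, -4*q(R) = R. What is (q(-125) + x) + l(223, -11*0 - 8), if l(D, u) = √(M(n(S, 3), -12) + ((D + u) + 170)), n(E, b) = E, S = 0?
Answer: -91035/4 + √385 ≈ -22739.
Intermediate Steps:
q(R) = -R/4
l(D, u) = √(170 + D + u) (l(D, u) = √(0 + ((D + u) + 170)) = √(0 + (170 + D + u)) = √(170 + D + u))
(q(-125) + x) + l(223, -11*0 - 8) = (-¼*(-125) - 22790) + √(170 + 223 + (-11*0 - 8)) = (125/4 - 22790) + √(170 + 223 + (0 - 8)) = -91035/4 + √(170 + 223 - 8) = -91035/4 + √385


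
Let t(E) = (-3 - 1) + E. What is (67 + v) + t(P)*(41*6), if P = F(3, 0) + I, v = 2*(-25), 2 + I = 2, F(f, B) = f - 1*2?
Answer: -721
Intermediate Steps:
F(f, B) = -2 + f (F(f, B) = f - 2 = -2 + f)
I = 0 (I = -2 + 2 = 0)
v = -50
P = 1 (P = (-2 + 3) + 0 = 1 + 0 = 1)
t(E) = -4 + E
(67 + v) + t(P)*(41*6) = (67 - 50) + (-4 + 1)*(41*6) = 17 - 3*246 = 17 - 738 = -721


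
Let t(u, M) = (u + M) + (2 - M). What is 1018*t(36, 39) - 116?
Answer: 38568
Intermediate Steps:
t(u, M) = 2 + u (t(u, M) = (M + u) + (2 - M) = 2 + u)
1018*t(36, 39) - 116 = 1018*(2 + 36) - 116 = 1018*38 - 116 = 38684 - 116 = 38568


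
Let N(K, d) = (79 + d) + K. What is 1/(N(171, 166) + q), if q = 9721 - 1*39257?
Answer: -1/29120 ≈ -3.4341e-5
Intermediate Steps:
q = -29536 (q = 9721 - 39257 = -29536)
N(K, d) = 79 + K + d
1/(N(171, 166) + q) = 1/((79 + 171 + 166) - 29536) = 1/(416 - 29536) = 1/(-29120) = -1/29120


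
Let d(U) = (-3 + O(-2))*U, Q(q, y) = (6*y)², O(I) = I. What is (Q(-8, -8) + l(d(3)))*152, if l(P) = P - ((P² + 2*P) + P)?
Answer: 320568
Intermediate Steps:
Q(q, y) = 36*y²
d(U) = -5*U (d(U) = (-3 - 2)*U = -5*U)
l(P) = -P² - 2*P (l(P) = P - (P² + 3*P) = P + (-P² - 3*P) = -P² - 2*P)
(Q(-8, -8) + l(d(3)))*152 = (36*(-8)² - (-5*3)*(2 - 5*3))*152 = (36*64 - 1*(-15)*(2 - 15))*152 = (2304 - 1*(-15)*(-13))*152 = (2304 - 195)*152 = 2109*152 = 320568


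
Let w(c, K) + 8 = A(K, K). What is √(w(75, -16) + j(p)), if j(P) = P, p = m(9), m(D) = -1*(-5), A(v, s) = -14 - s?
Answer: I ≈ 1.0*I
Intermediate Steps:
m(D) = 5
p = 5
w(c, K) = -22 - K (w(c, K) = -8 + (-14 - K) = -22 - K)
√(w(75, -16) + j(p)) = √((-22 - 1*(-16)) + 5) = √((-22 + 16) + 5) = √(-6 + 5) = √(-1) = I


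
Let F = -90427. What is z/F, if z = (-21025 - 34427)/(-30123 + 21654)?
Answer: -18484/255275421 ≈ -7.2408e-5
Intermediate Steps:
z = 18484/2823 (z = -55452/(-8469) = -55452*(-1/8469) = 18484/2823 ≈ 6.5476)
z/F = (18484/2823)/(-90427) = (18484/2823)*(-1/90427) = -18484/255275421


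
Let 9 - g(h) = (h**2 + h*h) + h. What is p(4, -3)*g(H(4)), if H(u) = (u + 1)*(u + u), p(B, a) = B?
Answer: -12924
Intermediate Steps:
H(u) = 2*u*(1 + u) (H(u) = (1 + u)*(2*u) = 2*u*(1 + u))
g(h) = 9 - h - 2*h**2 (g(h) = 9 - ((h**2 + h*h) + h) = 9 - ((h**2 + h**2) + h) = 9 - (2*h**2 + h) = 9 - (h + 2*h**2) = 9 + (-h - 2*h**2) = 9 - h - 2*h**2)
p(4, -3)*g(H(4)) = 4*(9 - 2*4*(1 + 4) - 2*64*(1 + 4)**2) = 4*(9 - 2*4*5 - 2*(2*4*5)**2) = 4*(9 - 1*40 - 2*40**2) = 4*(9 - 40 - 2*1600) = 4*(9 - 40 - 3200) = 4*(-3231) = -12924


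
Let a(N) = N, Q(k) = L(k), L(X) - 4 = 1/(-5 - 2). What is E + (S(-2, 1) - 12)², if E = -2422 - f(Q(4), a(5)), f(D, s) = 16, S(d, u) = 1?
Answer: -2317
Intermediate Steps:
L(X) = 27/7 (L(X) = 4 + 1/(-5 - 2) = 4 + 1/(-7) = 4 - ⅐ = 27/7)
Q(k) = 27/7
E = -2438 (E = -2422 - 1*16 = -2422 - 16 = -2438)
E + (S(-2, 1) - 12)² = -2438 + (1 - 12)² = -2438 + (-11)² = -2438 + 121 = -2317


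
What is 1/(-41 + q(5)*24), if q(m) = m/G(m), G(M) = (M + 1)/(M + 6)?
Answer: 1/179 ≈ 0.0055866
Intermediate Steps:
G(M) = (1 + M)/(6 + M)
q(m) = m*(6 + m)/(1 + m) (q(m) = m/(((1 + m)/(6 + m))) = m*((6 + m)/(1 + m)) = m*(6 + m)/(1 + m))
1/(-41 + q(5)*24) = 1/(-41 + (5*(6 + 5)/(1 + 5))*24) = 1/(-41 + (5*11/6)*24) = 1/(-41 + (5*(1/6)*11)*24) = 1/(-41 + (55/6)*24) = 1/(-41 + 220) = 1/179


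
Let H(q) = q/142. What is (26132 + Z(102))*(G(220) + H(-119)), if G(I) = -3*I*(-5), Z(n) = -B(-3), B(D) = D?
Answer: 12243750935/142 ≈ 8.6224e+7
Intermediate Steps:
H(q) = q/142 (H(q) = q*(1/142) = q/142)
Z(n) = 3 (Z(n) = -1*(-3) = 3)
G(I) = 15*I
(26132 + Z(102))*(G(220) + H(-119)) = (26132 + 3)*(15*220 + (1/142)*(-119)) = 26135*(3300 - 119/142) = 26135*(468481/142) = 12243750935/142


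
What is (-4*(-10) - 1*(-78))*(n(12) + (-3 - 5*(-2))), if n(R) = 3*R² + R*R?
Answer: 68794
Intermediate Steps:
n(R) = 4*R² (n(R) = 3*R² + R² = 4*R²)
(-4*(-10) - 1*(-78))*(n(12) + (-3 - 5*(-2))) = (-4*(-10) - 1*(-78))*(4*12² + (-3 - 5*(-2))) = (40 + 78)*(4*144 + (-3 + 10)) = 118*(576 + 7) = 118*583 = 68794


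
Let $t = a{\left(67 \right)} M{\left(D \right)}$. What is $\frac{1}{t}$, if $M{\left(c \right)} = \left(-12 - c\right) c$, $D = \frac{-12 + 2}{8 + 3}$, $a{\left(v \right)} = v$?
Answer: $\frac{121}{81740} \approx 0.0014803$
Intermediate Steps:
$D = - \frac{10}{11} \approx -0.90909$
$M{\left(c \right)} = c \left(-12 - c\right)$
$t = \frac{81740}{121}$ ($t = 67 \left(\left(-1\right) \left(- \frac{10}{11}\right) \left(12 - \frac{10}{11}\right)\right) = 67 \left(\left(-1\right) \left(- \frac{10}{11}\right) \frac{122}{11}\right) = 67 \cdot \frac{1220}{121} = \frac{81740}{121} \approx 675.54$)
$\frac{1}{t} = \frac{1}{\frac{81740}{121}} = \frac{121}{81740}$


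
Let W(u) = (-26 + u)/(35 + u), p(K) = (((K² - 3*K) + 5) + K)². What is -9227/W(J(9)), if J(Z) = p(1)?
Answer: 470577/10 ≈ 47058.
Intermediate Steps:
p(K) = (5 + K² - 2*K)² (p(K) = ((5 + K² - 3*K) + K)² = (5 + K² - 2*K)²)
J(Z) = 16 (J(Z) = (5 + 1² - 2*1)² = (5 + 1 - 2)² = 4² = 16)
W(u) = (-26 + u)/(35 + u)
-9227/W(J(9)) = -9227*(35 + 16)/(-26 + 16) = -9227/(-10/51) = -9227*(-51/10) = 470577/10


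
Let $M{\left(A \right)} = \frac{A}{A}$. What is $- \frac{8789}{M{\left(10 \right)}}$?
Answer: $-8789$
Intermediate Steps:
$M{\left(A \right)} = 1$
$- \frac{8789}{M{\left(10 \right)}} = - \frac{8789}{1} = \left(-8789\right) 1 = -8789$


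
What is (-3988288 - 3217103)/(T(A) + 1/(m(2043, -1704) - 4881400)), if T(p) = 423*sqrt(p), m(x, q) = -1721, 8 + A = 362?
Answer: -35184796105311/1510354759836627695105 - 72676313882103876431913*sqrt(354)/1510354759836627695105 ≈ -905.35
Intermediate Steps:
A = 354 (A = -8 + 362 = 354)
(-3988288 - 3217103)/(T(A) + 1/(m(2043, -1704) - 4881400)) = (-3988288 - 3217103)/(423*sqrt(354) + 1/(-1721 - 4881400)) = -7205391/(423*sqrt(354) + 1/(-4883121)) = -7205391/(423*sqrt(354) - 1/4883121) = -7205391/(-1/4883121 + 423*sqrt(354))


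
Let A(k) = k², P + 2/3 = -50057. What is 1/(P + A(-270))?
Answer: 3/68527 ≈ 4.3778e-5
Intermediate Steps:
P = -150173/3 (P = -⅔ - 50057 = -150173/3 ≈ -50058.)
1/(P + A(-270)) = 1/(-150173/3 + (-270)²) = 1/(-150173/3 + 72900) = 1/(68527/3) = 3/68527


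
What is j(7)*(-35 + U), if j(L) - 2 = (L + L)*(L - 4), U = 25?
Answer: -440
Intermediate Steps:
j(L) = 2 + 2*L*(-4 + L) (j(L) = 2 + (L + L)*(L - 4) = 2 + (2*L)*(-4 + L) = 2 + 2*L*(-4 + L))
j(7)*(-35 + U) = (2 - 8*7 + 2*7²)*(-35 + 25) = (2 - 56 + 2*49)*(-10) = (2 - 56 + 98)*(-10) = 44*(-10) = -440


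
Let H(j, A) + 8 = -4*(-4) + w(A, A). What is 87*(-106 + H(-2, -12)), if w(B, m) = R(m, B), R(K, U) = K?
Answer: -9570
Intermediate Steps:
w(B, m) = m
H(j, A) = 8 + A (H(j, A) = -8 + (-4*(-4) + A) = -8 + (16 + A) = 8 + A)
87*(-106 + H(-2, -12)) = 87*(-106 + (8 - 12)) = 87*(-106 - 4) = 87*(-110) = -9570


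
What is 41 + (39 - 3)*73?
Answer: 2669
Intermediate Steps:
41 + (39 - 3)*73 = 41 + 36*73 = 41 + 2628 = 2669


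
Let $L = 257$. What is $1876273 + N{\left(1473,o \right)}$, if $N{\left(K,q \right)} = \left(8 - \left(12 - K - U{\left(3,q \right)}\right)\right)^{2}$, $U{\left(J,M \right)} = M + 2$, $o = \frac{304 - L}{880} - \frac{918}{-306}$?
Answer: $\frac{3135628037089}{774400} \approx 4.0491 \cdot 10^{6}$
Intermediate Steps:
$o = \frac{2687}{880}$ ($o = \frac{304 - 257}{880} - \frac{918}{-306} = \left(304 - 257\right) \frac{1}{880} - -3 = 47 \cdot \frac{1}{880} + 3 = \frac{47}{880} + 3 = \frac{2687}{880} \approx 3.0534$)
$U{\left(J,M \right)} = 2 + M$
$N{\left(K,q \right)} = \left(-2 + K + q\right)^{2}$ ($N{\left(K,q \right)} = \left(8 - \left(10 - K - q\right)\right)^{2} = \left(8 + \left(\left(2 + q\right) + \left(-12 + K\right)\right)\right)^{2} = \left(8 + \left(-10 + K + q\right)\right)^{2} = \left(-2 + K + q\right)^{2}$)
$1876273 + N{\left(1473,o \right)} = 1876273 + \left(-2 + 1473 + \frac{2687}{880}\right)^{2} = 1876273 + \left(\frac{1297167}{880}\right)^{2} = 1876273 + \frac{1682642225889}{774400} = \frac{3135628037089}{774400}$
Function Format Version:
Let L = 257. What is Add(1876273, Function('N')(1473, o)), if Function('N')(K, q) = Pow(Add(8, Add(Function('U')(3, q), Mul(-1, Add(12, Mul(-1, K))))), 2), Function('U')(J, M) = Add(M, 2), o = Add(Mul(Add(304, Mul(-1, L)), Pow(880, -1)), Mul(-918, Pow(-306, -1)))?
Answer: Rational(3135628037089, 774400) ≈ 4.0491e+6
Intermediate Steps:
o = Rational(2687, 880) (o = Add(Mul(Add(304, Mul(-1, 257)), Pow(880, -1)), Mul(-918, Pow(-306, -1))) = Add(Mul(Add(304, -257), Rational(1, 880)), Mul(-918, Rational(-1, 306))) = Add(Mul(47, Rational(1, 880)), 3) = Add(Rational(47, 880), 3) = Rational(2687, 880) ≈ 3.0534)
Function('U')(J, M) = Add(2, M)
Function('N')(K, q) = Pow(Add(-2, K, q), 2) (Function('N')(K, q) = Pow(Add(8, Add(Add(2, q), Mul(-1, Add(12, Mul(-1, K))))), 2) = Pow(Add(8, Add(Add(2, q), Add(-12, K))), 2) = Pow(Add(8, Add(-10, K, q)), 2) = Pow(Add(-2, K, q), 2))
Add(1876273, Function('N')(1473, o)) = Add(1876273, Pow(Add(-2, 1473, Rational(2687, 880)), 2)) = Add(1876273, Pow(Rational(1297167, 880), 2)) = Add(1876273, Rational(1682642225889, 774400)) = Rational(3135628037089, 774400)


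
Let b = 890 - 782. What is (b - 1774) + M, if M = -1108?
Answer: -2774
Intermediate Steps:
b = 108
(b - 1774) + M = (108 - 1774) - 1108 = -1666 - 1108 = -2774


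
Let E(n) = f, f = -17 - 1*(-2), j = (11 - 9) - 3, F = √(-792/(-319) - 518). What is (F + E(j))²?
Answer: 25*(87 - I*√17342)²/841 ≈ -290.52 - 681.15*I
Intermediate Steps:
F = 5*I*√17342/29 (F = √(-792*(-1/319) - 518) = √(72/29 - 518) = √(-14950/29) = 5*I*√17342/29 ≈ 22.705*I)
j = -1 (j = 2 - 3 = -1)
f = -15 (f = -17 + 2 = -15)
E(n) = -15
(F + E(j))² = (5*I*√17342/29 - 15)² = (-15 + 5*I*√17342/29)²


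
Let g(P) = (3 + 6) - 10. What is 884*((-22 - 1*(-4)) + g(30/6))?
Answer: -16796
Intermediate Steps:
g(P) = -1 (g(P) = 9 - 10 = -1)
884*((-22 - 1*(-4)) + g(30/6)) = 884*((-22 - 1*(-4)) - 1) = 884*((-22 + 4) - 1) = 884*(-18 - 1) = 884*(-19) = -16796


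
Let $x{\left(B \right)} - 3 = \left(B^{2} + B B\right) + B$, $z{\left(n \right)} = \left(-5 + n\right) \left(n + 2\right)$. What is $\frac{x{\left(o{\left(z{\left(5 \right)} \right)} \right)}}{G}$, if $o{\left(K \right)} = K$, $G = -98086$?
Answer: $- \frac{3}{98086} \approx -3.0585 \cdot 10^{-5}$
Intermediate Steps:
$z{\left(n \right)} = \left(-5 + n\right) \left(2 + n\right)$
$x{\left(B \right)} = 3 + B + 2 B^{2}$ ($x{\left(B \right)} = 3 + \left(\left(B^{2} + B B\right) + B\right) = 3 + \left(\left(B^{2} + B^{2}\right) + B\right) = 3 + \left(2 B^{2} + B\right) = 3 + \left(B + 2 B^{2}\right) = 3 + B + 2 B^{2}$)
$\frac{x{\left(o{\left(z{\left(5 \right)} \right)} \right)}}{G} = \frac{3 - \left(25 - 25\right) + 2 \left(-10 + 5^{2} - 15\right)^{2}}{-98086} = \left(3 - 0 + 2 \left(-10 + 25 - 15\right)^{2}\right) \left(- \frac{1}{98086}\right) = \left(3 + 0 + 2 \cdot 0^{2}\right) \left(- \frac{1}{98086}\right) = \left(3 + 0 + 2 \cdot 0\right) \left(- \frac{1}{98086}\right) = \left(3 + 0 + 0\right) \left(- \frac{1}{98086}\right) = 3 \left(- \frac{1}{98086}\right) = - \frac{3}{98086}$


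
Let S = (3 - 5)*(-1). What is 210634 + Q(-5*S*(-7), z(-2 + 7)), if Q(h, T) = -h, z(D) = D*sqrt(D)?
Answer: 210564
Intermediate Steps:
S = 2 (S = -2*(-1) = 2)
z(D) = D**(3/2)
210634 + Q(-5*S*(-7), z(-2 + 7)) = 210634 - (-5*2)*(-7) = 210634 - (-10)*(-7) = 210634 - 1*70 = 210634 - 70 = 210564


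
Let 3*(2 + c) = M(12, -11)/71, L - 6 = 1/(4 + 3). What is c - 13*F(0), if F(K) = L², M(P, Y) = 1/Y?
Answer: -56548354/114807 ≈ -492.55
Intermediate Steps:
L = 43/7 (L = 6 + 1/(4 + 3) = 6 + 1/7 = 6 + ⅐ = 43/7 ≈ 6.1429)
F(K) = 1849/49 (F(K) = (43/7)² = 1849/49)
c = -4687/2343 (c = -2 + (1/(-11*71))/3 = -2 + (-1/11*1/71)/3 = -2 + (⅓)*(-1/781) = -2 - 1/2343 = -4687/2343 ≈ -2.0004)
c - 13*F(0) = -4687/2343 - 13*1849/49 = -4687/2343 - 24037/49 = -56548354/114807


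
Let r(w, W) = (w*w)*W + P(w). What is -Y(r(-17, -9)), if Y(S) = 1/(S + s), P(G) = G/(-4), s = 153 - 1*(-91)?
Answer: 4/9411 ≈ 0.00042503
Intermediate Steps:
s = 244 (s = 153 + 91 = 244)
P(G) = -G/4 (P(G) = G*(-1/4) = -G/4)
r(w, W) = -w/4 + W*w**2 (r(w, W) = (w*w)*W - w/4 = w**2*W - w/4 = W*w**2 - w/4 = -w/4 + W*w**2)
Y(S) = 1/(244 + S) (Y(S) = 1/(S + 244) = 1/(244 + S))
-Y(r(-17, -9)) = -1/(244 - 17*(-1/4 - 9*(-17))) = -1/(244 - 17*(-1/4 + 153)) = -1/(244 - 17*611/4) = -1/(244 - 10387/4) = -1/(-9411/4) = -1*(-4/9411) = 4/9411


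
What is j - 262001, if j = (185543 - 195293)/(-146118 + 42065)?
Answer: -27261980303/104053 ≈ -2.6200e+5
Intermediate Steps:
j = 9750/104053 (j = -9750/(-104053) = -9750*(-1/104053) = 9750/104053 ≈ 0.093702)
j - 262001 = 9750/104053 - 262001 = -27261980303/104053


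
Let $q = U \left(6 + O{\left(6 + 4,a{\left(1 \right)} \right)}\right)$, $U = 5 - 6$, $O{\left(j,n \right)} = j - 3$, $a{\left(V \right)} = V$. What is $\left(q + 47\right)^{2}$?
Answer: $1156$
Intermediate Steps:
$O{\left(j,n \right)} = -3 + j$
$U = -1$ ($U = 5 - 6 = -1$)
$q = -13$ ($q = - (6 + \left(-3 + \left(6 + 4\right)\right)) = - (6 + \left(-3 + 10\right)) = - (6 + 7) = \left(-1\right) 13 = -13$)
$\left(q + 47\right)^{2} = \left(-13 + 47\right)^{2} = 34^{2} = 1156$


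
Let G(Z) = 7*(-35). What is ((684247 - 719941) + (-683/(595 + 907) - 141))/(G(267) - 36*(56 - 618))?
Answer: -2340211/1305238 ≈ -1.7929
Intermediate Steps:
G(Z) = -245
((684247 - 719941) + (-683/(595 + 907) - 141))/(G(267) - 36*(56 - 618)) = ((684247 - 719941) + (-683/(595 + 907) - 141))/(-245 - 36*(56 - 618)) = (-35694 + (-683/1502 - 141))/(-245 - 36*(-562)) = (-35694 + (-683*1/1502 - 141))/(-245 + 20232) = (-35694 + (-683/1502 - 141))/19987 = (-35694 - 212465/1502)*(1/19987) = -53824853/1502*1/19987 = -2340211/1305238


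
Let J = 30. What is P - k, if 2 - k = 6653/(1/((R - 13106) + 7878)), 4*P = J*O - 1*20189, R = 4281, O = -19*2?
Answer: -25222901/4 ≈ -6.3057e+6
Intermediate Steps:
O = -38
P = -21329/4 (P = (30*(-38) - 1*20189)/4 = (-1140 - 20189)/4 = (1/4)*(-21329) = -21329/4 ≈ -5332.3)
k = 6300393 (k = 2 - 6653/(1/((4281 - 13106) + 7878)) = 2 - 6653/(1/(-8825 + 7878)) = 2 - 6653/(1/(-947)) = 2 - 6653/(-1/947) = 2 - 6653*(-947) = 2 - 1*(-6300391) = 2 + 6300391 = 6300393)
P - k = -21329/4 - 1*6300393 = -21329/4 - 6300393 = -25222901/4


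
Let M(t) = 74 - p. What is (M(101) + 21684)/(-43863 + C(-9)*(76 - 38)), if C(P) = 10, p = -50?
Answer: -21808/43483 ≈ -0.50153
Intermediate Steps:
M(t) = 124 (M(t) = 74 - 1*(-50) = 74 + 50 = 124)
(M(101) + 21684)/(-43863 + C(-9)*(76 - 38)) = (124 + 21684)/(-43863 + 10*(76 - 38)) = 21808/(-43863 + 10*38) = 21808/(-43863 + 380) = 21808/(-43483) = 21808*(-1/43483) = -21808/43483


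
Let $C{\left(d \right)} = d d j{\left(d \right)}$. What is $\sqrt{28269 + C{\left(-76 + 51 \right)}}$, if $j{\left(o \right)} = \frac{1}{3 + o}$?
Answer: $\frac{\sqrt{13668446}}{22} \approx 168.05$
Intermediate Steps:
$C{\left(d \right)} = \frac{d^{2}}{3 + d}$ ($C{\left(d \right)} = \frac{d d}{3 + d} = \frac{d^{2}}{3 + d}$)
$\sqrt{28269 + C{\left(-76 + 51 \right)}} = \sqrt{28269 + \frac{\left(-76 + 51\right)^{2}}{3 + \left(-76 + 51\right)}} = \sqrt{28269 + \frac{\left(-25\right)^{2}}{3 - 25}} = \sqrt{28269 + \frac{625}{-22}} = \sqrt{28269 + 625 \left(- \frac{1}{22}\right)} = \sqrt{28269 - \frac{625}{22}} = \sqrt{\frac{621293}{22}} = \frac{\sqrt{13668446}}{22}$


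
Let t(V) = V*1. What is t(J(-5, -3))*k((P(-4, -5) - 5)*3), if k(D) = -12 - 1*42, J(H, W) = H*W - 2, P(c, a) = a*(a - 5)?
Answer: -702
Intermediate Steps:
P(c, a) = a*(-5 + a)
J(H, W) = -2 + H*W
t(V) = V
k(D) = -54 (k(D) = -12 - 42 = -54)
t(J(-5, -3))*k((P(-4, -5) - 5)*3) = (-2 - 5*(-3))*(-54) = (-2 + 15)*(-54) = 13*(-54) = -702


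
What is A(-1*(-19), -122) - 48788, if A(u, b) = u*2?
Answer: -48750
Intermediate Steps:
A(u, b) = 2*u
A(-1*(-19), -122) - 48788 = 2*(-1*(-19)) - 48788 = 2*19 - 48788 = 38 - 48788 = -48750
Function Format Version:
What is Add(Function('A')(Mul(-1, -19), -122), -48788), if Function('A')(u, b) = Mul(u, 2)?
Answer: -48750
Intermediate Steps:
Function('A')(u, b) = Mul(2, u)
Add(Function('A')(Mul(-1, -19), -122), -48788) = Add(Mul(2, Mul(-1, -19)), -48788) = Add(Mul(2, 19), -48788) = Add(38, -48788) = -48750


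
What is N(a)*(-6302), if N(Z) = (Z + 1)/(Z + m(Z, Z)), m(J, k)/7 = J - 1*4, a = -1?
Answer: 0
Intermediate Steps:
m(J, k) = -28 + 7*J (m(J, k) = 7*(J - 1*4) = 7*(J - 4) = 7*(-4 + J) = -28 + 7*J)
N(Z) = (1 + Z)/(-28 + 8*Z) (N(Z) = (Z + 1)/(Z + (-28 + 7*Z)) = (1 + Z)/(-28 + 8*Z))
N(a)*(-6302) = ((1 - 1)/(4*(-7 + 2*(-1))))*(-6302) = ((¼)*0/(-7 - 2))*(-6302) = ((¼)*0/(-9))*(-6302) = ((¼)*(-⅑)*0)*(-6302) = 0*(-6302) = 0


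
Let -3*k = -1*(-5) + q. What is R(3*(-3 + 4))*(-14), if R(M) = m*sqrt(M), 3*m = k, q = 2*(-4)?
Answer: -14*sqrt(3)/3 ≈ -8.0829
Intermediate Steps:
q = -8
k = 1 (k = -(-1*(-5) - 8)/3 = -(5 - 8)/3 = -1/3*(-3) = 1)
m = 1/3 (m = (1/3)*1 = 1/3 ≈ 0.33333)
R(M) = sqrt(M)/3
R(3*(-3 + 4))*(-14) = (sqrt(3*(-3 + 4))/3)*(-14) = (sqrt(3*1)/3)*(-14) = (sqrt(3)/3)*(-14) = -14*sqrt(3)/3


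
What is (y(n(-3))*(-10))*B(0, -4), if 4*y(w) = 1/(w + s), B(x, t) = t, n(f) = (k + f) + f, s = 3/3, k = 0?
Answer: -2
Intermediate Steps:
s = 1 (s = 3*(⅓) = 1)
n(f) = 2*f (n(f) = (0 + f) + f = f + f = 2*f)
y(w) = 1/(4*(1 + w)) (y(w) = 1/(4*(w + 1)) = 1/(4*(1 + w)))
(y(n(-3))*(-10))*B(0, -4) = ((1/(4*(1 + 2*(-3))))*(-10))*(-4) = ((1/(4*(1 - 6)))*(-10))*(-4) = (((¼)/(-5))*(-10))*(-4) = (((¼)*(-⅕))*(-10))*(-4) = -1/20*(-10)*(-4) = (½)*(-4) = -2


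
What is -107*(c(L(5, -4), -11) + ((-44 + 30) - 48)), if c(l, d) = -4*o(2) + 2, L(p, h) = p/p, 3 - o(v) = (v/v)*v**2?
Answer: 5992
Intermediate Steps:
o(v) = 3 - v**2 (o(v) = 3 - v/v*v**2 = 3 - v**2)
L(p, h) = 1
c(l, d) = 6 (c(l, d) = -4*(3 - 1*2**2) + 2 = -4*(3 - 1*4) + 2 = -4*(3 - 4) + 2 = -4*(-1) + 2 = 4 + 2 = 6)
-107*(c(L(5, -4), -11) + ((-44 + 30) - 48)) = -107*(6 + ((-44 + 30) - 48)) = -107*(6 + (-14 - 48)) = -107*(6 - 62) = -107*(-56) = 5992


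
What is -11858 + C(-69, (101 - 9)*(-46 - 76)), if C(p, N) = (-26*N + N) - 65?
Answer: 268677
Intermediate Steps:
C(p, N) = -65 - 25*N (C(p, N) = -25*N - 65 = -65 - 25*N)
-11858 + C(-69, (101 - 9)*(-46 - 76)) = -11858 + (-65 - 25*(101 - 9)*(-46 - 76)) = -11858 + (-65 - 2300*(-122)) = -11858 + (-65 - 25*(-11224)) = -11858 + (-65 + 280600) = -11858 + 280535 = 268677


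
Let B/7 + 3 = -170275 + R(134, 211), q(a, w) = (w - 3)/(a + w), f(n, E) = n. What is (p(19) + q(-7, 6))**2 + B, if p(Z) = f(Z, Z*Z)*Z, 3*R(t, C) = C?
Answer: -3189869/3 ≈ -1.0633e+6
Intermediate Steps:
R(t, C) = C/3
p(Z) = Z**2 (p(Z) = Z*Z = Z**2)
q(a, w) = (-3 + w)/(a + w)
B = -3574361/3 (B = -21 + 7*(-170275 + (1/3)*211) = -21 + 7*(-170275 + 211/3) = -21 + 7*(-510614/3) = -21 - 3574298/3 = -3574361/3 ≈ -1.1915e+6)
(p(19) + q(-7, 6))**2 + B = (19**2 + (-3 + 6)/(-7 + 6))**2 - 3574361/3 = (361 + 3/(-1))**2 - 3574361/3 = (361 - 1*3)**2 - 3574361/3 = (361 - 3)**2 - 3574361/3 = 358**2 - 3574361/3 = 128164 - 3574361/3 = -3189869/3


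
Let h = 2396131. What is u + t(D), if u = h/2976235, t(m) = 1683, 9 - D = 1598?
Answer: 5011399636/2976235 ≈ 1683.8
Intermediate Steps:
D = -1589 (D = 9 - 1*1598 = 9 - 1598 = -1589)
u = 2396131/2976235 ≈ 0.80509
u + t(D) = 2396131/2976235 + 1683 = 5011399636/2976235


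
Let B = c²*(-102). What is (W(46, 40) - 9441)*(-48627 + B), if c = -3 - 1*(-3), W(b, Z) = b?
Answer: 456850665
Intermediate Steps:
c = 0 (c = -3 + 3 = 0)
B = 0 (B = 0²*(-102) = 0*(-102) = 0)
(W(46, 40) - 9441)*(-48627 + B) = (46 - 9441)*(-48627 + 0) = -9395*(-48627) = 456850665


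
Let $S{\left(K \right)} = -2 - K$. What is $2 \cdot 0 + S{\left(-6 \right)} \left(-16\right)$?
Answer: $-64$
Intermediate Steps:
$2 \cdot 0 + S{\left(-6 \right)} \left(-16\right) = 2 \cdot 0 + \left(-2 - -6\right) \left(-16\right) = 0 + \left(-2 + 6\right) \left(-16\right) = 0 + 4 \left(-16\right) = 0 - 64 = -64$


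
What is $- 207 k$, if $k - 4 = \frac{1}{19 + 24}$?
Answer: $- \frac{35811}{43} \approx -832.81$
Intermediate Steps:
$k = \frac{173}{43}$ ($k = 4 + \frac{1}{19 + 24} = 4 + \frac{1}{43} = \frac{173}{43} \approx 4.0233$)
$- 207 k = \left(-207\right) \frac{173}{43} = - \frac{35811}{43}$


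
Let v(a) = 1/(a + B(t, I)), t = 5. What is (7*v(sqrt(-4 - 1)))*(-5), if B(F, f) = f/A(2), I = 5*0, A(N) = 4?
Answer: 7*I*sqrt(5) ≈ 15.652*I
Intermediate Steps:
I = 0
B(F, f) = f/4
v(a) = 1/a (v(a) = 1/(a + (1/4)*0) = 1/(a + 0) = 1/a)
(7*v(sqrt(-4 - 1)))*(-5) = (7/(sqrt(-4 - 1)))*(-5) = (7/(sqrt(-5)))*(-5) = (7/((I*sqrt(5))))*(-5) = (7*(-I*sqrt(5)/5))*(-5) = -7*I*sqrt(5)/5*(-5) = 7*I*sqrt(5)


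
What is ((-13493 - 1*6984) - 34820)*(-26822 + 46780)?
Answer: -1103617526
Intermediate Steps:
((-13493 - 1*6984) - 34820)*(-26822 + 46780) = ((-13493 - 6984) - 34820)*19958 = (-20477 - 34820)*19958 = -55297*19958 = -1103617526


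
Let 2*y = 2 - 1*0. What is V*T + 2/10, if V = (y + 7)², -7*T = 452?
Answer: -144633/35 ≈ -4132.4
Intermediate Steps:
y = 1 (y = (2 - 1*0)/2 = (2 + 0)/2 = (½)*2 = 1)
T = -452/7 (T = -⅐*452 = -452/7 ≈ -64.571)
V = 64 (V = (1 + 7)² = 8² = 64)
V*T + 2/10 = 64*(-452/7) + 2/10 = -28928/7 + (⅒)*2 = -28928/7 + ⅕ = -144633/35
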